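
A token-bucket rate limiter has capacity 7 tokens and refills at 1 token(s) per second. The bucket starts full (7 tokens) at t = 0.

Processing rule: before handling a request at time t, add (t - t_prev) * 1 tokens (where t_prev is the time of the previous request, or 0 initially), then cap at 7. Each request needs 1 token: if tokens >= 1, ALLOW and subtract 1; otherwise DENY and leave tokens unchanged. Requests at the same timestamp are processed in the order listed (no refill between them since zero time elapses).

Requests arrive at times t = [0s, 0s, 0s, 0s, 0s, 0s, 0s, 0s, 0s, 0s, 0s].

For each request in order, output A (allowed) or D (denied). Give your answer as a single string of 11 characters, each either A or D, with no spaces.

Answer: AAAAAAADDDD

Derivation:
Simulating step by step:
  req#1 t=0s: ALLOW
  req#2 t=0s: ALLOW
  req#3 t=0s: ALLOW
  req#4 t=0s: ALLOW
  req#5 t=0s: ALLOW
  req#6 t=0s: ALLOW
  req#7 t=0s: ALLOW
  req#8 t=0s: DENY
  req#9 t=0s: DENY
  req#10 t=0s: DENY
  req#11 t=0s: DENY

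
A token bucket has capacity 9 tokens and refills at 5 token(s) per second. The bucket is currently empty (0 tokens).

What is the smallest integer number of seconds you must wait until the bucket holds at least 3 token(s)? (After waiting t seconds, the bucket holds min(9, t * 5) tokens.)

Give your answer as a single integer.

Answer: 1

Derivation:
Need t * 5 >= 3, so t >= 3/5.
Smallest integer t = ceil(3/5) = 1.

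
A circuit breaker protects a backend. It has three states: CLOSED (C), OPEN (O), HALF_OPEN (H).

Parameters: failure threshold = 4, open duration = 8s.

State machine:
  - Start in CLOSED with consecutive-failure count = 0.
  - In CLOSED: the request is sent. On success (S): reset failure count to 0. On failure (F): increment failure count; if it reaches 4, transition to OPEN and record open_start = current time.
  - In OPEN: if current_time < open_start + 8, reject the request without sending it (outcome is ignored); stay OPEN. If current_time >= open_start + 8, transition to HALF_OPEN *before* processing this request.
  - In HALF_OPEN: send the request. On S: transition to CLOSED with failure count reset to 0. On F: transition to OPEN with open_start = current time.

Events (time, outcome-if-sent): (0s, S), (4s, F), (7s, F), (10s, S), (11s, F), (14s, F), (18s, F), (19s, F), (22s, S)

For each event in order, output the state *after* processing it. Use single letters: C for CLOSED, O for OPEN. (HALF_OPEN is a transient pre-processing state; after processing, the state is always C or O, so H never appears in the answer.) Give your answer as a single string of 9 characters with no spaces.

State after each event:
  event#1 t=0s outcome=S: state=CLOSED
  event#2 t=4s outcome=F: state=CLOSED
  event#3 t=7s outcome=F: state=CLOSED
  event#4 t=10s outcome=S: state=CLOSED
  event#5 t=11s outcome=F: state=CLOSED
  event#6 t=14s outcome=F: state=CLOSED
  event#7 t=18s outcome=F: state=CLOSED
  event#8 t=19s outcome=F: state=OPEN
  event#9 t=22s outcome=S: state=OPEN

Answer: CCCCCCCOO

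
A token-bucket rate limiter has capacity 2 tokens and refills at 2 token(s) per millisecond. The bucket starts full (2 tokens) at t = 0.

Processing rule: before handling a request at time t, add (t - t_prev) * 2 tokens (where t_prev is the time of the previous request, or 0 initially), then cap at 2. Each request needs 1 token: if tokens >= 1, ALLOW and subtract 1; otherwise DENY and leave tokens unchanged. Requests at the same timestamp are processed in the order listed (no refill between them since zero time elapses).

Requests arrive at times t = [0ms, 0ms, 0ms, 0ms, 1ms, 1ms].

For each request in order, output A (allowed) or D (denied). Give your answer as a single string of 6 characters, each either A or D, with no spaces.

Simulating step by step:
  req#1 t=0ms: ALLOW
  req#2 t=0ms: ALLOW
  req#3 t=0ms: DENY
  req#4 t=0ms: DENY
  req#5 t=1ms: ALLOW
  req#6 t=1ms: ALLOW

Answer: AADDAA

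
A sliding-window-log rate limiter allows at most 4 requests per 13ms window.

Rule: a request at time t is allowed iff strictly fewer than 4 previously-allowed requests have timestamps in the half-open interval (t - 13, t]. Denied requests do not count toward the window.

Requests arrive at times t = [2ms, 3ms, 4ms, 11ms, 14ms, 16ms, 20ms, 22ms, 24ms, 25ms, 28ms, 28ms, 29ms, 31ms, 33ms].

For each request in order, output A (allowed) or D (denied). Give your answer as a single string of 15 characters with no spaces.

Answer: AAAADAAAADDDADA

Derivation:
Tracking allowed requests in the window:
  req#1 t=2ms: ALLOW
  req#2 t=3ms: ALLOW
  req#3 t=4ms: ALLOW
  req#4 t=11ms: ALLOW
  req#5 t=14ms: DENY
  req#6 t=16ms: ALLOW
  req#7 t=20ms: ALLOW
  req#8 t=22ms: ALLOW
  req#9 t=24ms: ALLOW
  req#10 t=25ms: DENY
  req#11 t=28ms: DENY
  req#12 t=28ms: DENY
  req#13 t=29ms: ALLOW
  req#14 t=31ms: DENY
  req#15 t=33ms: ALLOW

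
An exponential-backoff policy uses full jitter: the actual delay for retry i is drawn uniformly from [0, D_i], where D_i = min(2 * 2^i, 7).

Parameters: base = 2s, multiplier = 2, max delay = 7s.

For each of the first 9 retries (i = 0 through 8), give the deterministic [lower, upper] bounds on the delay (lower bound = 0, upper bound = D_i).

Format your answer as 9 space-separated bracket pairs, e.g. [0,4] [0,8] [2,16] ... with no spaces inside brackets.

Answer: [0,2] [0,4] [0,7] [0,7] [0,7] [0,7] [0,7] [0,7] [0,7]

Derivation:
Computing bounds per retry:
  i=0: D_i=min(2*2^0,7)=2, bounds=[0,2]
  i=1: D_i=min(2*2^1,7)=4, bounds=[0,4]
  i=2: D_i=min(2*2^2,7)=7, bounds=[0,7]
  i=3: D_i=min(2*2^3,7)=7, bounds=[0,7]
  i=4: D_i=min(2*2^4,7)=7, bounds=[0,7]
  i=5: D_i=min(2*2^5,7)=7, bounds=[0,7]
  i=6: D_i=min(2*2^6,7)=7, bounds=[0,7]
  i=7: D_i=min(2*2^7,7)=7, bounds=[0,7]
  i=8: D_i=min(2*2^8,7)=7, bounds=[0,7]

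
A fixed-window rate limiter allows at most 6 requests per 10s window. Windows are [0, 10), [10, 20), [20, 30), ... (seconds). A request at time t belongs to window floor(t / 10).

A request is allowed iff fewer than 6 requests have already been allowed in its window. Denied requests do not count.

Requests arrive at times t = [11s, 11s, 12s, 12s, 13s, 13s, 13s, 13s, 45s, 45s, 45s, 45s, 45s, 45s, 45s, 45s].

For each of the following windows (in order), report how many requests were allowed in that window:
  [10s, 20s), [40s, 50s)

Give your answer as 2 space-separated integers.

Processing requests:
  req#1 t=11s (window 1): ALLOW
  req#2 t=11s (window 1): ALLOW
  req#3 t=12s (window 1): ALLOW
  req#4 t=12s (window 1): ALLOW
  req#5 t=13s (window 1): ALLOW
  req#6 t=13s (window 1): ALLOW
  req#7 t=13s (window 1): DENY
  req#8 t=13s (window 1): DENY
  req#9 t=45s (window 4): ALLOW
  req#10 t=45s (window 4): ALLOW
  req#11 t=45s (window 4): ALLOW
  req#12 t=45s (window 4): ALLOW
  req#13 t=45s (window 4): ALLOW
  req#14 t=45s (window 4): ALLOW
  req#15 t=45s (window 4): DENY
  req#16 t=45s (window 4): DENY

Allowed counts by window: 6 6

Answer: 6 6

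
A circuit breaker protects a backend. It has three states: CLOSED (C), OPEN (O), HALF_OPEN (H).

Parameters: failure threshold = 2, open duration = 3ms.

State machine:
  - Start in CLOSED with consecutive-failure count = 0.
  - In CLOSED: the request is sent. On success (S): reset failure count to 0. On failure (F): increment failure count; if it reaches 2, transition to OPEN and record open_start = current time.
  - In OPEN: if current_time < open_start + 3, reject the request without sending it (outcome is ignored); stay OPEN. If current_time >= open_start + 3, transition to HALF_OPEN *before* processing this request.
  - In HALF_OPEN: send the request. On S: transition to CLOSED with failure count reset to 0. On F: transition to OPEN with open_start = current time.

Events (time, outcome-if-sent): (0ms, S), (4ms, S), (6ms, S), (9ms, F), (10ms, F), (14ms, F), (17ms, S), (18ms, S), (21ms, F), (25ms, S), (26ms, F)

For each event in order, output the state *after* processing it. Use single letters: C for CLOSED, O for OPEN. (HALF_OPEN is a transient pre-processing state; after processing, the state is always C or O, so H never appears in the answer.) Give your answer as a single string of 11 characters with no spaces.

State after each event:
  event#1 t=0ms outcome=S: state=CLOSED
  event#2 t=4ms outcome=S: state=CLOSED
  event#3 t=6ms outcome=S: state=CLOSED
  event#4 t=9ms outcome=F: state=CLOSED
  event#5 t=10ms outcome=F: state=OPEN
  event#6 t=14ms outcome=F: state=OPEN
  event#7 t=17ms outcome=S: state=CLOSED
  event#8 t=18ms outcome=S: state=CLOSED
  event#9 t=21ms outcome=F: state=CLOSED
  event#10 t=25ms outcome=S: state=CLOSED
  event#11 t=26ms outcome=F: state=CLOSED

Answer: CCCCOOCCCCC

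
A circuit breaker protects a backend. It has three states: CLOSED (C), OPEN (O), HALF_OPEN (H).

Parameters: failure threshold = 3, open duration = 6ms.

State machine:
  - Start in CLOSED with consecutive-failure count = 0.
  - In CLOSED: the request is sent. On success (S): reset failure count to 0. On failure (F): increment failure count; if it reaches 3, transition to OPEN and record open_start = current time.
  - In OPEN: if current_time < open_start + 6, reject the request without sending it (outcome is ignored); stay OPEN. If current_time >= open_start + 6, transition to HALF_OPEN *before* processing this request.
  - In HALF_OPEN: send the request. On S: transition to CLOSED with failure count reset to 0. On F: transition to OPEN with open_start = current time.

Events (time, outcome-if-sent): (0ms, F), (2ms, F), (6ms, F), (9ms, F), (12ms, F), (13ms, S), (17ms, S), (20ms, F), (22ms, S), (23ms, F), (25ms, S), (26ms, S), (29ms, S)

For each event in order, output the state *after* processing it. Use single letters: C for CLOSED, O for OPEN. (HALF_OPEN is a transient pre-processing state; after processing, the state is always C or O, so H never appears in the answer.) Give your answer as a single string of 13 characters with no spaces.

Answer: CCOOOOOOOOOCC

Derivation:
State after each event:
  event#1 t=0ms outcome=F: state=CLOSED
  event#2 t=2ms outcome=F: state=CLOSED
  event#3 t=6ms outcome=F: state=OPEN
  event#4 t=9ms outcome=F: state=OPEN
  event#5 t=12ms outcome=F: state=OPEN
  event#6 t=13ms outcome=S: state=OPEN
  event#7 t=17ms outcome=S: state=OPEN
  event#8 t=20ms outcome=F: state=OPEN
  event#9 t=22ms outcome=S: state=OPEN
  event#10 t=23ms outcome=F: state=OPEN
  event#11 t=25ms outcome=S: state=OPEN
  event#12 t=26ms outcome=S: state=CLOSED
  event#13 t=29ms outcome=S: state=CLOSED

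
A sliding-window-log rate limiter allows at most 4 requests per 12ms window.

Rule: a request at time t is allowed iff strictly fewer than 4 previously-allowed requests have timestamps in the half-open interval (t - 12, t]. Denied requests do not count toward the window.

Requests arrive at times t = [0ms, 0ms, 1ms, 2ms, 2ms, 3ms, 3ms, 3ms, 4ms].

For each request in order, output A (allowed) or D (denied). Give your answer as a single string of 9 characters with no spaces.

Answer: AAAADDDDD

Derivation:
Tracking allowed requests in the window:
  req#1 t=0ms: ALLOW
  req#2 t=0ms: ALLOW
  req#3 t=1ms: ALLOW
  req#4 t=2ms: ALLOW
  req#5 t=2ms: DENY
  req#6 t=3ms: DENY
  req#7 t=3ms: DENY
  req#8 t=3ms: DENY
  req#9 t=4ms: DENY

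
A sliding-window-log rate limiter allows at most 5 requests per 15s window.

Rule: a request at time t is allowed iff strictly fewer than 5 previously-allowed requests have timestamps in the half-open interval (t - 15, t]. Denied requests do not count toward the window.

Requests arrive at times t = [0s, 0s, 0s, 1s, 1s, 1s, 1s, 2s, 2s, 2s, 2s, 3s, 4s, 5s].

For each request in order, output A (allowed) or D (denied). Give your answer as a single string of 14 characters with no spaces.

Tracking allowed requests in the window:
  req#1 t=0s: ALLOW
  req#2 t=0s: ALLOW
  req#3 t=0s: ALLOW
  req#4 t=1s: ALLOW
  req#5 t=1s: ALLOW
  req#6 t=1s: DENY
  req#7 t=1s: DENY
  req#8 t=2s: DENY
  req#9 t=2s: DENY
  req#10 t=2s: DENY
  req#11 t=2s: DENY
  req#12 t=3s: DENY
  req#13 t=4s: DENY
  req#14 t=5s: DENY

Answer: AAAAADDDDDDDDD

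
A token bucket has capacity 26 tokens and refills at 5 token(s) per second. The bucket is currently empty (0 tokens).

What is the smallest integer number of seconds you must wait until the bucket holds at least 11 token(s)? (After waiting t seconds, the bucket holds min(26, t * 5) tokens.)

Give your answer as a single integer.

Need t * 5 >= 11, so t >= 11/5.
Smallest integer t = ceil(11/5) = 3.

Answer: 3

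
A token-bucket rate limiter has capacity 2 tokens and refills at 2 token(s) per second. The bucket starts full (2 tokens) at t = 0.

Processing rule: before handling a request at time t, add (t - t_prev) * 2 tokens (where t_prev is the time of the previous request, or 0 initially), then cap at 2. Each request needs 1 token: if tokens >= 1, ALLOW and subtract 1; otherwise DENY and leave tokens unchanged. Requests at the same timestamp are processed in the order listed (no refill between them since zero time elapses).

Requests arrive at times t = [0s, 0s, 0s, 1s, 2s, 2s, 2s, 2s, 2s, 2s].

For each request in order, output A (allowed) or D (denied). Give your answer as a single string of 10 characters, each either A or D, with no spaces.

Answer: AADAAADDDD

Derivation:
Simulating step by step:
  req#1 t=0s: ALLOW
  req#2 t=0s: ALLOW
  req#3 t=0s: DENY
  req#4 t=1s: ALLOW
  req#5 t=2s: ALLOW
  req#6 t=2s: ALLOW
  req#7 t=2s: DENY
  req#8 t=2s: DENY
  req#9 t=2s: DENY
  req#10 t=2s: DENY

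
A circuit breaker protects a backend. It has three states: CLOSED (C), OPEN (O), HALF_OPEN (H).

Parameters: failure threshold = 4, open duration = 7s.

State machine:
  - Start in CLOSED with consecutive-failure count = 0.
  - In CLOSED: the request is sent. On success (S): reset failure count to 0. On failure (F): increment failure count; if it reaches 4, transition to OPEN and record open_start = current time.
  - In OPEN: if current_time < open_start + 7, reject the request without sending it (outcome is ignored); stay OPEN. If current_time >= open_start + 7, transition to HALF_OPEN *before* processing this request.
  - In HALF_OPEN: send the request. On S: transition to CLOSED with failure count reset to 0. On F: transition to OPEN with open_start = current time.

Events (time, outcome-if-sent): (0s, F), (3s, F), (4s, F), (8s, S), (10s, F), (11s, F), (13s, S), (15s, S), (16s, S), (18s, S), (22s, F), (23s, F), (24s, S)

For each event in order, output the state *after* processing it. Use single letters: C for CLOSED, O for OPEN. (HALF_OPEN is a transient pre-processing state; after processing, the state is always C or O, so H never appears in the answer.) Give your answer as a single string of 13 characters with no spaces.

State after each event:
  event#1 t=0s outcome=F: state=CLOSED
  event#2 t=3s outcome=F: state=CLOSED
  event#3 t=4s outcome=F: state=CLOSED
  event#4 t=8s outcome=S: state=CLOSED
  event#5 t=10s outcome=F: state=CLOSED
  event#6 t=11s outcome=F: state=CLOSED
  event#7 t=13s outcome=S: state=CLOSED
  event#8 t=15s outcome=S: state=CLOSED
  event#9 t=16s outcome=S: state=CLOSED
  event#10 t=18s outcome=S: state=CLOSED
  event#11 t=22s outcome=F: state=CLOSED
  event#12 t=23s outcome=F: state=CLOSED
  event#13 t=24s outcome=S: state=CLOSED

Answer: CCCCCCCCCCCCC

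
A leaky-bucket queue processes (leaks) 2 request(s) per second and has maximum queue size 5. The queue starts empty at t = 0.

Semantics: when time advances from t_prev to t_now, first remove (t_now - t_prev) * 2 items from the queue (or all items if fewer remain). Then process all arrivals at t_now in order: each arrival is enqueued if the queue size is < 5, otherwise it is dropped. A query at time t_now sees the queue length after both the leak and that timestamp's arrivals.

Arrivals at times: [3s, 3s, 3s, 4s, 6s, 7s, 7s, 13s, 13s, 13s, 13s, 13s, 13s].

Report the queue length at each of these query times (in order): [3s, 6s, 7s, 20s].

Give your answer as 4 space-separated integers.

Answer: 3 1 2 0

Derivation:
Queue lengths at query times:
  query t=3s: backlog = 3
  query t=6s: backlog = 1
  query t=7s: backlog = 2
  query t=20s: backlog = 0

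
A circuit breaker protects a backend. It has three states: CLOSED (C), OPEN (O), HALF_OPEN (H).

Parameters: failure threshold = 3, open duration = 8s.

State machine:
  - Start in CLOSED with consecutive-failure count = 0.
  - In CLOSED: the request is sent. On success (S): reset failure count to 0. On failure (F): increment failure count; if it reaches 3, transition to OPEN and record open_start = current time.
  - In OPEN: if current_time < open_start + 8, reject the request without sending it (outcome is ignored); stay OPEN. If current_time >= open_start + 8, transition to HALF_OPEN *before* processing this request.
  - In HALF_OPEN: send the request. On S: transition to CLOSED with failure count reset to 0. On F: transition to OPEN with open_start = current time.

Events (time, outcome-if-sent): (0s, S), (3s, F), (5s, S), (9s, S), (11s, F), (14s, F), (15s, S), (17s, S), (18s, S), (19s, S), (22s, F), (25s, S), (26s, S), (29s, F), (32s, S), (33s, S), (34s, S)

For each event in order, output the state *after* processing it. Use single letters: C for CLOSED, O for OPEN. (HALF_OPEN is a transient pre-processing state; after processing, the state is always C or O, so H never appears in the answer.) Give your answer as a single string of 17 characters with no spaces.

Answer: CCCCCCCCCCCCCCCCC

Derivation:
State after each event:
  event#1 t=0s outcome=S: state=CLOSED
  event#2 t=3s outcome=F: state=CLOSED
  event#3 t=5s outcome=S: state=CLOSED
  event#4 t=9s outcome=S: state=CLOSED
  event#5 t=11s outcome=F: state=CLOSED
  event#6 t=14s outcome=F: state=CLOSED
  event#7 t=15s outcome=S: state=CLOSED
  event#8 t=17s outcome=S: state=CLOSED
  event#9 t=18s outcome=S: state=CLOSED
  event#10 t=19s outcome=S: state=CLOSED
  event#11 t=22s outcome=F: state=CLOSED
  event#12 t=25s outcome=S: state=CLOSED
  event#13 t=26s outcome=S: state=CLOSED
  event#14 t=29s outcome=F: state=CLOSED
  event#15 t=32s outcome=S: state=CLOSED
  event#16 t=33s outcome=S: state=CLOSED
  event#17 t=34s outcome=S: state=CLOSED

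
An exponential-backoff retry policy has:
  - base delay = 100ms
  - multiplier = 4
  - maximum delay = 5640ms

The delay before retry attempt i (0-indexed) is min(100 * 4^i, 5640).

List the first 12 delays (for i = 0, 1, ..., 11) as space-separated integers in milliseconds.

Answer: 100 400 1600 5640 5640 5640 5640 5640 5640 5640 5640 5640

Derivation:
Computing each delay:
  i=0: min(100*4^0, 5640) = 100
  i=1: min(100*4^1, 5640) = 400
  i=2: min(100*4^2, 5640) = 1600
  i=3: min(100*4^3, 5640) = 5640
  i=4: min(100*4^4, 5640) = 5640
  i=5: min(100*4^5, 5640) = 5640
  i=6: min(100*4^6, 5640) = 5640
  i=7: min(100*4^7, 5640) = 5640
  i=8: min(100*4^8, 5640) = 5640
  i=9: min(100*4^9, 5640) = 5640
  i=10: min(100*4^10, 5640) = 5640
  i=11: min(100*4^11, 5640) = 5640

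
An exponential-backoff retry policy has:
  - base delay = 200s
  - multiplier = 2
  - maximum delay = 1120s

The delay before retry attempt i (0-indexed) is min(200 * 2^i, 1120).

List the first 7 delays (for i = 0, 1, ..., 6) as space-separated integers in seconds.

Answer: 200 400 800 1120 1120 1120 1120

Derivation:
Computing each delay:
  i=0: min(200*2^0, 1120) = 200
  i=1: min(200*2^1, 1120) = 400
  i=2: min(200*2^2, 1120) = 800
  i=3: min(200*2^3, 1120) = 1120
  i=4: min(200*2^4, 1120) = 1120
  i=5: min(200*2^5, 1120) = 1120
  i=6: min(200*2^6, 1120) = 1120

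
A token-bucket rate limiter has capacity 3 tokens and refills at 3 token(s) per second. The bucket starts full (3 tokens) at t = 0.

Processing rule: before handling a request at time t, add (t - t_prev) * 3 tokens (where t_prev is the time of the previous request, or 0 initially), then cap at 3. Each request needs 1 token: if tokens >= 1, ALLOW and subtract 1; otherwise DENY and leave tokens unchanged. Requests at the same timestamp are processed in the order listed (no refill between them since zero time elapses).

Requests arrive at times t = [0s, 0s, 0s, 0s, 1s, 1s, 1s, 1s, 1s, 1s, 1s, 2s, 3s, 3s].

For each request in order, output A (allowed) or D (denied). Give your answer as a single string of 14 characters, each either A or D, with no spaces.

Simulating step by step:
  req#1 t=0s: ALLOW
  req#2 t=0s: ALLOW
  req#3 t=0s: ALLOW
  req#4 t=0s: DENY
  req#5 t=1s: ALLOW
  req#6 t=1s: ALLOW
  req#7 t=1s: ALLOW
  req#8 t=1s: DENY
  req#9 t=1s: DENY
  req#10 t=1s: DENY
  req#11 t=1s: DENY
  req#12 t=2s: ALLOW
  req#13 t=3s: ALLOW
  req#14 t=3s: ALLOW

Answer: AAADAAADDDDAAA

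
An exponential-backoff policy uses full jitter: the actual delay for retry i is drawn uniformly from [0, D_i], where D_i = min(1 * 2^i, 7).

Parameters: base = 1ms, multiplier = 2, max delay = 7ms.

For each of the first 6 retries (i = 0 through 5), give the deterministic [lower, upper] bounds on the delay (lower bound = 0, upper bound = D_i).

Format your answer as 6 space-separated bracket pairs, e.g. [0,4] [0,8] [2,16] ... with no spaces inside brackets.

Computing bounds per retry:
  i=0: D_i=min(1*2^0,7)=1, bounds=[0,1]
  i=1: D_i=min(1*2^1,7)=2, bounds=[0,2]
  i=2: D_i=min(1*2^2,7)=4, bounds=[0,4]
  i=3: D_i=min(1*2^3,7)=7, bounds=[0,7]
  i=4: D_i=min(1*2^4,7)=7, bounds=[0,7]
  i=5: D_i=min(1*2^5,7)=7, bounds=[0,7]

Answer: [0,1] [0,2] [0,4] [0,7] [0,7] [0,7]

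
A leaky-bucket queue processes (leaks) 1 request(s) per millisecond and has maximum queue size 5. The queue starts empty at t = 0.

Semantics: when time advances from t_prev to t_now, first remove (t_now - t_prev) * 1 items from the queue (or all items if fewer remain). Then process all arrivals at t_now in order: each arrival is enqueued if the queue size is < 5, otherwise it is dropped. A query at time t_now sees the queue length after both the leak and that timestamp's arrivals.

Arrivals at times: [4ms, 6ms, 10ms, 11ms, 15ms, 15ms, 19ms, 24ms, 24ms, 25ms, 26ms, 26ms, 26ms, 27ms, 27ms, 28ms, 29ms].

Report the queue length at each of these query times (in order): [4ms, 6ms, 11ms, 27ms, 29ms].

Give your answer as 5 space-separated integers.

Answer: 1 1 1 5 5

Derivation:
Queue lengths at query times:
  query t=4ms: backlog = 1
  query t=6ms: backlog = 1
  query t=11ms: backlog = 1
  query t=27ms: backlog = 5
  query t=29ms: backlog = 5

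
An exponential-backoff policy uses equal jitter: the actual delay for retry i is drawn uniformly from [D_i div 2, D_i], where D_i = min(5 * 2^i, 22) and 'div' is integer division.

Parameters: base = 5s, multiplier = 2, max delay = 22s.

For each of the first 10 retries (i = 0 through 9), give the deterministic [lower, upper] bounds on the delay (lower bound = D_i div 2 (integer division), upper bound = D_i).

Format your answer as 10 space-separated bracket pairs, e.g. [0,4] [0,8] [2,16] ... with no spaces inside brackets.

Computing bounds per retry:
  i=0: D_i=min(5*2^0,22)=5, bounds=[2,5]
  i=1: D_i=min(5*2^1,22)=10, bounds=[5,10]
  i=2: D_i=min(5*2^2,22)=20, bounds=[10,20]
  i=3: D_i=min(5*2^3,22)=22, bounds=[11,22]
  i=4: D_i=min(5*2^4,22)=22, bounds=[11,22]
  i=5: D_i=min(5*2^5,22)=22, bounds=[11,22]
  i=6: D_i=min(5*2^6,22)=22, bounds=[11,22]
  i=7: D_i=min(5*2^7,22)=22, bounds=[11,22]
  i=8: D_i=min(5*2^8,22)=22, bounds=[11,22]
  i=9: D_i=min(5*2^9,22)=22, bounds=[11,22]

Answer: [2,5] [5,10] [10,20] [11,22] [11,22] [11,22] [11,22] [11,22] [11,22] [11,22]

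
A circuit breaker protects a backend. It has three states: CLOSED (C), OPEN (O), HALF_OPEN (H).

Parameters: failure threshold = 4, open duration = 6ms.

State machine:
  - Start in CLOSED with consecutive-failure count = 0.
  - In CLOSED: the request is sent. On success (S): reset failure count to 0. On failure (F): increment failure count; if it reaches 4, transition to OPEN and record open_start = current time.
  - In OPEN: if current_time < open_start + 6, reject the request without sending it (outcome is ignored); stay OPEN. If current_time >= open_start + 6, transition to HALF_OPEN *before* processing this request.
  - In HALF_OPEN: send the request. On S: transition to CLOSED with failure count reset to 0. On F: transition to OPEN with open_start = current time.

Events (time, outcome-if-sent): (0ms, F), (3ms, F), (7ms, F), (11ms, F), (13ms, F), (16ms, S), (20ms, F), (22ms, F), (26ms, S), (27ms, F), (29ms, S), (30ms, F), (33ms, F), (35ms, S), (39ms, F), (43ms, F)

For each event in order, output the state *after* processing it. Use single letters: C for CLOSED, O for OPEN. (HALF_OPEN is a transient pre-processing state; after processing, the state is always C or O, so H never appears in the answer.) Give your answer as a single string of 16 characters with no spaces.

Answer: CCCOOOOOCCCCCCCC

Derivation:
State after each event:
  event#1 t=0ms outcome=F: state=CLOSED
  event#2 t=3ms outcome=F: state=CLOSED
  event#3 t=7ms outcome=F: state=CLOSED
  event#4 t=11ms outcome=F: state=OPEN
  event#5 t=13ms outcome=F: state=OPEN
  event#6 t=16ms outcome=S: state=OPEN
  event#7 t=20ms outcome=F: state=OPEN
  event#8 t=22ms outcome=F: state=OPEN
  event#9 t=26ms outcome=S: state=CLOSED
  event#10 t=27ms outcome=F: state=CLOSED
  event#11 t=29ms outcome=S: state=CLOSED
  event#12 t=30ms outcome=F: state=CLOSED
  event#13 t=33ms outcome=F: state=CLOSED
  event#14 t=35ms outcome=S: state=CLOSED
  event#15 t=39ms outcome=F: state=CLOSED
  event#16 t=43ms outcome=F: state=CLOSED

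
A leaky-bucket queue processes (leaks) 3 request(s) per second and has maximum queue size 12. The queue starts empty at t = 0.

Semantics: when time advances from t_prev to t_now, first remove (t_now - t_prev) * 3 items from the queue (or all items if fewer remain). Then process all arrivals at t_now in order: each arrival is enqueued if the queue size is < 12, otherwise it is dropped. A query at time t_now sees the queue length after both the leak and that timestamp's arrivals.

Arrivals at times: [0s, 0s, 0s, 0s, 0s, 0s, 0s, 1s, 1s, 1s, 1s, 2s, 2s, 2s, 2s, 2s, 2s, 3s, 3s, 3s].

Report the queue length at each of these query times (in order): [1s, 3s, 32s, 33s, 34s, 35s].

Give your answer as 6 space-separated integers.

Queue lengths at query times:
  query t=1s: backlog = 8
  query t=3s: backlog = 11
  query t=32s: backlog = 0
  query t=33s: backlog = 0
  query t=34s: backlog = 0
  query t=35s: backlog = 0

Answer: 8 11 0 0 0 0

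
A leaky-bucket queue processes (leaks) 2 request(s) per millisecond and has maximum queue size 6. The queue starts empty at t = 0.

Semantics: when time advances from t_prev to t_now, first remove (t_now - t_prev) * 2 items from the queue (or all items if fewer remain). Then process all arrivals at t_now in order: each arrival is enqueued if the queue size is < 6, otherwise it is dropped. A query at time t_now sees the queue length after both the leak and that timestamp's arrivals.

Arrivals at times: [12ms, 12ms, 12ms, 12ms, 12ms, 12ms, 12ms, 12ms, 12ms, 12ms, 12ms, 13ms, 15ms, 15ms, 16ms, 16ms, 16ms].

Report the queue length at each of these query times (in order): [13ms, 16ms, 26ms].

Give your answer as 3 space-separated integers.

Answer: 5 4 0

Derivation:
Queue lengths at query times:
  query t=13ms: backlog = 5
  query t=16ms: backlog = 4
  query t=26ms: backlog = 0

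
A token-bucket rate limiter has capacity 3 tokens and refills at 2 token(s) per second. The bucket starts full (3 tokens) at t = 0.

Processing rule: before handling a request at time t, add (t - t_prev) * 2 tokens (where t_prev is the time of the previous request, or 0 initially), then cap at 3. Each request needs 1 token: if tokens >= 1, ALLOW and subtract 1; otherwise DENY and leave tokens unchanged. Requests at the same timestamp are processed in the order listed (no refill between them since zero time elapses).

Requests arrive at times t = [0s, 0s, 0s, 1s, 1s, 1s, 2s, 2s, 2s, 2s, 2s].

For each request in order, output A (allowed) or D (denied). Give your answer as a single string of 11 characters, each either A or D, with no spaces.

Answer: AAAAADAADDD

Derivation:
Simulating step by step:
  req#1 t=0s: ALLOW
  req#2 t=0s: ALLOW
  req#3 t=0s: ALLOW
  req#4 t=1s: ALLOW
  req#5 t=1s: ALLOW
  req#6 t=1s: DENY
  req#7 t=2s: ALLOW
  req#8 t=2s: ALLOW
  req#9 t=2s: DENY
  req#10 t=2s: DENY
  req#11 t=2s: DENY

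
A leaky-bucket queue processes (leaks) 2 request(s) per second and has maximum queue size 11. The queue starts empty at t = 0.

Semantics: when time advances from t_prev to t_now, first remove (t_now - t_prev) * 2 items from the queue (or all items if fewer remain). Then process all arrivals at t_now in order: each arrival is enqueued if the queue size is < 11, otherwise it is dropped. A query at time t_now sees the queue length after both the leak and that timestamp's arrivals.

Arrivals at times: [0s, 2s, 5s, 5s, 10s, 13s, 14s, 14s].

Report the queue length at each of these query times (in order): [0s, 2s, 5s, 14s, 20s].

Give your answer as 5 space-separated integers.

Queue lengths at query times:
  query t=0s: backlog = 1
  query t=2s: backlog = 1
  query t=5s: backlog = 2
  query t=14s: backlog = 2
  query t=20s: backlog = 0

Answer: 1 1 2 2 0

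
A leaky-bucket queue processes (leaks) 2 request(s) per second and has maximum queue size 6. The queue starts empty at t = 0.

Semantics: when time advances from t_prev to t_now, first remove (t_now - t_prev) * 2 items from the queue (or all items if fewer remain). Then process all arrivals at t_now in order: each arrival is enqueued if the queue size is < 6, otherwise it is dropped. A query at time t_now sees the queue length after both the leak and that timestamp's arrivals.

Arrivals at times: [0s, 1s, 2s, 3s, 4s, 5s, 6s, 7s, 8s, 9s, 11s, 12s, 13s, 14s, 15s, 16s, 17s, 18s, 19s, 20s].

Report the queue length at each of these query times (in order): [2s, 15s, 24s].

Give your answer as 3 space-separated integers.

Answer: 1 1 0

Derivation:
Queue lengths at query times:
  query t=2s: backlog = 1
  query t=15s: backlog = 1
  query t=24s: backlog = 0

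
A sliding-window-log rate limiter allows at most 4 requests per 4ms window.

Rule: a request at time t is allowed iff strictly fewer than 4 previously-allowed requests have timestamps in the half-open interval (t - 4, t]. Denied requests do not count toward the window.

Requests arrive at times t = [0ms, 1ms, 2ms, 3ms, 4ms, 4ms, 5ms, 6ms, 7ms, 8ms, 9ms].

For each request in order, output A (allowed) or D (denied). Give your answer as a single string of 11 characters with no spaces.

Answer: AAAAADAAAAA

Derivation:
Tracking allowed requests in the window:
  req#1 t=0ms: ALLOW
  req#2 t=1ms: ALLOW
  req#3 t=2ms: ALLOW
  req#4 t=3ms: ALLOW
  req#5 t=4ms: ALLOW
  req#6 t=4ms: DENY
  req#7 t=5ms: ALLOW
  req#8 t=6ms: ALLOW
  req#9 t=7ms: ALLOW
  req#10 t=8ms: ALLOW
  req#11 t=9ms: ALLOW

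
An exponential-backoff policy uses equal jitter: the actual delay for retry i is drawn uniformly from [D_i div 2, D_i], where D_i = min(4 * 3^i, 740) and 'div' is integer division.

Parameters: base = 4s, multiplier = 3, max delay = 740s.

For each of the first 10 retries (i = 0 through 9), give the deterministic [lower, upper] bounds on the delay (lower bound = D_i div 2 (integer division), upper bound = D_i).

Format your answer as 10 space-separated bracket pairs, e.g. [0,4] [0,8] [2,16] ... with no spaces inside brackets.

Answer: [2,4] [6,12] [18,36] [54,108] [162,324] [370,740] [370,740] [370,740] [370,740] [370,740]

Derivation:
Computing bounds per retry:
  i=0: D_i=min(4*3^0,740)=4, bounds=[2,4]
  i=1: D_i=min(4*3^1,740)=12, bounds=[6,12]
  i=2: D_i=min(4*3^2,740)=36, bounds=[18,36]
  i=3: D_i=min(4*3^3,740)=108, bounds=[54,108]
  i=4: D_i=min(4*3^4,740)=324, bounds=[162,324]
  i=5: D_i=min(4*3^5,740)=740, bounds=[370,740]
  i=6: D_i=min(4*3^6,740)=740, bounds=[370,740]
  i=7: D_i=min(4*3^7,740)=740, bounds=[370,740]
  i=8: D_i=min(4*3^8,740)=740, bounds=[370,740]
  i=9: D_i=min(4*3^9,740)=740, bounds=[370,740]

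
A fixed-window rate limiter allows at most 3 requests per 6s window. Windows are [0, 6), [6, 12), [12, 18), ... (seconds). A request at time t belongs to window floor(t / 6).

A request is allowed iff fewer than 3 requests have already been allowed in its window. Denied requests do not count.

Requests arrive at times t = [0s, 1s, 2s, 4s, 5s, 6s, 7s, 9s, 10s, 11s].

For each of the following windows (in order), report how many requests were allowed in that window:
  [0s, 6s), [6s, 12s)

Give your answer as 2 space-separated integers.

Answer: 3 3

Derivation:
Processing requests:
  req#1 t=0s (window 0): ALLOW
  req#2 t=1s (window 0): ALLOW
  req#3 t=2s (window 0): ALLOW
  req#4 t=4s (window 0): DENY
  req#5 t=5s (window 0): DENY
  req#6 t=6s (window 1): ALLOW
  req#7 t=7s (window 1): ALLOW
  req#8 t=9s (window 1): ALLOW
  req#9 t=10s (window 1): DENY
  req#10 t=11s (window 1): DENY

Allowed counts by window: 3 3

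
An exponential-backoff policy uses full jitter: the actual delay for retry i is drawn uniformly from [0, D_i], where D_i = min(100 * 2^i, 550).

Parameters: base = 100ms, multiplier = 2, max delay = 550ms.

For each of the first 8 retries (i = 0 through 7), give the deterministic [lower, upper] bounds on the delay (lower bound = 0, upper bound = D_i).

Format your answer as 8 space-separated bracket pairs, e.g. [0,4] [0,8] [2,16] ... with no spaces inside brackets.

Answer: [0,100] [0,200] [0,400] [0,550] [0,550] [0,550] [0,550] [0,550]

Derivation:
Computing bounds per retry:
  i=0: D_i=min(100*2^0,550)=100, bounds=[0,100]
  i=1: D_i=min(100*2^1,550)=200, bounds=[0,200]
  i=2: D_i=min(100*2^2,550)=400, bounds=[0,400]
  i=3: D_i=min(100*2^3,550)=550, bounds=[0,550]
  i=4: D_i=min(100*2^4,550)=550, bounds=[0,550]
  i=5: D_i=min(100*2^5,550)=550, bounds=[0,550]
  i=6: D_i=min(100*2^6,550)=550, bounds=[0,550]
  i=7: D_i=min(100*2^7,550)=550, bounds=[0,550]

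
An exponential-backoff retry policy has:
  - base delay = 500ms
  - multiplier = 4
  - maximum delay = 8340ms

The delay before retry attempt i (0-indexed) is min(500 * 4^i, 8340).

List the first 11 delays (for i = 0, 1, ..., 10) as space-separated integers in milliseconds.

Answer: 500 2000 8000 8340 8340 8340 8340 8340 8340 8340 8340

Derivation:
Computing each delay:
  i=0: min(500*4^0, 8340) = 500
  i=1: min(500*4^1, 8340) = 2000
  i=2: min(500*4^2, 8340) = 8000
  i=3: min(500*4^3, 8340) = 8340
  i=4: min(500*4^4, 8340) = 8340
  i=5: min(500*4^5, 8340) = 8340
  i=6: min(500*4^6, 8340) = 8340
  i=7: min(500*4^7, 8340) = 8340
  i=8: min(500*4^8, 8340) = 8340
  i=9: min(500*4^9, 8340) = 8340
  i=10: min(500*4^10, 8340) = 8340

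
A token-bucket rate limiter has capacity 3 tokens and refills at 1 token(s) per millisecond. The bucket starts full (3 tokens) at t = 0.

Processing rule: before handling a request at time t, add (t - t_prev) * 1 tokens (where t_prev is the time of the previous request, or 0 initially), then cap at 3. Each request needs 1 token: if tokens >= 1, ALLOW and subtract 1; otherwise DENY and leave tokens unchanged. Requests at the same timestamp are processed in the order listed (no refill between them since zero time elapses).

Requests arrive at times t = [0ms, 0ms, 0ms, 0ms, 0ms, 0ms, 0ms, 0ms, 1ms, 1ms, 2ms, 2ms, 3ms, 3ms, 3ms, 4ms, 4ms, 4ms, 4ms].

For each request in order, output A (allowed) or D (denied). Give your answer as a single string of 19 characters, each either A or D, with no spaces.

Answer: AAADDDDDADADADDADDD

Derivation:
Simulating step by step:
  req#1 t=0ms: ALLOW
  req#2 t=0ms: ALLOW
  req#3 t=0ms: ALLOW
  req#4 t=0ms: DENY
  req#5 t=0ms: DENY
  req#6 t=0ms: DENY
  req#7 t=0ms: DENY
  req#8 t=0ms: DENY
  req#9 t=1ms: ALLOW
  req#10 t=1ms: DENY
  req#11 t=2ms: ALLOW
  req#12 t=2ms: DENY
  req#13 t=3ms: ALLOW
  req#14 t=3ms: DENY
  req#15 t=3ms: DENY
  req#16 t=4ms: ALLOW
  req#17 t=4ms: DENY
  req#18 t=4ms: DENY
  req#19 t=4ms: DENY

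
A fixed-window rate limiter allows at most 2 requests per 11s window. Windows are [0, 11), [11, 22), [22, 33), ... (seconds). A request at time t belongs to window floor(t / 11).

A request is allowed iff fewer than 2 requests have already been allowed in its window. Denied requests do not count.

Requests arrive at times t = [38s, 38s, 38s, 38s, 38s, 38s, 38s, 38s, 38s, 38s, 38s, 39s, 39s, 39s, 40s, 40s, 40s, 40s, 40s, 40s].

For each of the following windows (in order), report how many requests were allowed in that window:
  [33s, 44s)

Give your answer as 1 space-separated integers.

Processing requests:
  req#1 t=38s (window 3): ALLOW
  req#2 t=38s (window 3): ALLOW
  req#3 t=38s (window 3): DENY
  req#4 t=38s (window 3): DENY
  req#5 t=38s (window 3): DENY
  req#6 t=38s (window 3): DENY
  req#7 t=38s (window 3): DENY
  req#8 t=38s (window 3): DENY
  req#9 t=38s (window 3): DENY
  req#10 t=38s (window 3): DENY
  req#11 t=38s (window 3): DENY
  req#12 t=39s (window 3): DENY
  req#13 t=39s (window 3): DENY
  req#14 t=39s (window 3): DENY
  req#15 t=40s (window 3): DENY
  req#16 t=40s (window 3): DENY
  req#17 t=40s (window 3): DENY
  req#18 t=40s (window 3): DENY
  req#19 t=40s (window 3): DENY
  req#20 t=40s (window 3): DENY

Allowed counts by window: 2

Answer: 2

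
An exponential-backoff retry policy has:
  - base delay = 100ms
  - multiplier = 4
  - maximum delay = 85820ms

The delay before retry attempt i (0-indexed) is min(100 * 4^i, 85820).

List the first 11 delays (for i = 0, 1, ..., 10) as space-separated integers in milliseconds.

Computing each delay:
  i=0: min(100*4^0, 85820) = 100
  i=1: min(100*4^1, 85820) = 400
  i=2: min(100*4^2, 85820) = 1600
  i=3: min(100*4^3, 85820) = 6400
  i=4: min(100*4^4, 85820) = 25600
  i=5: min(100*4^5, 85820) = 85820
  i=6: min(100*4^6, 85820) = 85820
  i=7: min(100*4^7, 85820) = 85820
  i=8: min(100*4^8, 85820) = 85820
  i=9: min(100*4^9, 85820) = 85820
  i=10: min(100*4^10, 85820) = 85820

Answer: 100 400 1600 6400 25600 85820 85820 85820 85820 85820 85820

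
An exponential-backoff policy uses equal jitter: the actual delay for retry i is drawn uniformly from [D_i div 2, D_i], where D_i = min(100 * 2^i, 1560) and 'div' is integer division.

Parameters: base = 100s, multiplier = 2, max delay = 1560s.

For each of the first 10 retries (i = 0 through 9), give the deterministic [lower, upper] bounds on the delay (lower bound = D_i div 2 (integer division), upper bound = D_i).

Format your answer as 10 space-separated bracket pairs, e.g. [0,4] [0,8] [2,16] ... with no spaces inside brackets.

Answer: [50,100] [100,200] [200,400] [400,800] [780,1560] [780,1560] [780,1560] [780,1560] [780,1560] [780,1560]

Derivation:
Computing bounds per retry:
  i=0: D_i=min(100*2^0,1560)=100, bounds=[50,100]
  i=1: D_i=min(100*2^1,1560)=200, bounds=[100,200]
  i=2: D_i=min(100*2^2,1560)=400, bounds=[200,400]
  i=3: D_i=min(100*2^3,1560)=800, bounds=[400,800]
  i=4: D_i=min(100*2^4,1560)=1560, bounds=[780,1560]
  i=5: D_i=min(100*2^5,1560)=1560, bounds=[780,1560]
  i=6: D_i=min(100*2^6,1560)=1560, bounds=[780,1560]
  i=7: D_i=min(100*2^7,1560)=1560, bounds=[780,1560]
  i=8: D_i=min(100*2^8,1560)=1560, bounds=[780,1560]
  i=9: D_i=min(100*2^9,1560)=1560, bounds=[780,1560]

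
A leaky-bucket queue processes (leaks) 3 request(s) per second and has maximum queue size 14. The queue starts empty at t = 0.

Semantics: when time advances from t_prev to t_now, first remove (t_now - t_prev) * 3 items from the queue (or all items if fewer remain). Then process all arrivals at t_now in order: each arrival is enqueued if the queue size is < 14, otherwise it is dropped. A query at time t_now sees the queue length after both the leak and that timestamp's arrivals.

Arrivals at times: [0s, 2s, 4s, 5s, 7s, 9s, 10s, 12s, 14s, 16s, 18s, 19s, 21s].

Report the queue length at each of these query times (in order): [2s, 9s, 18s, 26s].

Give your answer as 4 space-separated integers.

Queue lengths at query times:
  query t=2s: backlog = 1
  query t=9s: backlog = 1
  query t=18s: backlog = 1
  query t=26s: backlog = 0

Answer: 1 1 1 0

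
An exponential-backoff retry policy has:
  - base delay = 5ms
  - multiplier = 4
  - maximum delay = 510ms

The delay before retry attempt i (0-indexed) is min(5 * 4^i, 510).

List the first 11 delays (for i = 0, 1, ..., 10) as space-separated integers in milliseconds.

Answer: 5 20 80 320 510 510 510 510 510 510 510

Derivation:
Computing each delay:
  i=0: min(5*4^0, 510) = 5
  i=1: min(5*4^1, 510) = 20
  i=2: min(5*4^2, 510) = 80
  i=3: min(5*4^3, 510) = 320
  i=4: min(5*4^4, 510) = 510
  i=5: min(5*4^5, 510) = 510
  i=6: min(5*4^6, 510) = 510
  i=7: min(5*4^7, 510) = 510
  i=8: min(5*4^8, 510) = 510
  i=9: min(5*4^9, 510) = 510
  i=10: min(5*4^10, 510) = 510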